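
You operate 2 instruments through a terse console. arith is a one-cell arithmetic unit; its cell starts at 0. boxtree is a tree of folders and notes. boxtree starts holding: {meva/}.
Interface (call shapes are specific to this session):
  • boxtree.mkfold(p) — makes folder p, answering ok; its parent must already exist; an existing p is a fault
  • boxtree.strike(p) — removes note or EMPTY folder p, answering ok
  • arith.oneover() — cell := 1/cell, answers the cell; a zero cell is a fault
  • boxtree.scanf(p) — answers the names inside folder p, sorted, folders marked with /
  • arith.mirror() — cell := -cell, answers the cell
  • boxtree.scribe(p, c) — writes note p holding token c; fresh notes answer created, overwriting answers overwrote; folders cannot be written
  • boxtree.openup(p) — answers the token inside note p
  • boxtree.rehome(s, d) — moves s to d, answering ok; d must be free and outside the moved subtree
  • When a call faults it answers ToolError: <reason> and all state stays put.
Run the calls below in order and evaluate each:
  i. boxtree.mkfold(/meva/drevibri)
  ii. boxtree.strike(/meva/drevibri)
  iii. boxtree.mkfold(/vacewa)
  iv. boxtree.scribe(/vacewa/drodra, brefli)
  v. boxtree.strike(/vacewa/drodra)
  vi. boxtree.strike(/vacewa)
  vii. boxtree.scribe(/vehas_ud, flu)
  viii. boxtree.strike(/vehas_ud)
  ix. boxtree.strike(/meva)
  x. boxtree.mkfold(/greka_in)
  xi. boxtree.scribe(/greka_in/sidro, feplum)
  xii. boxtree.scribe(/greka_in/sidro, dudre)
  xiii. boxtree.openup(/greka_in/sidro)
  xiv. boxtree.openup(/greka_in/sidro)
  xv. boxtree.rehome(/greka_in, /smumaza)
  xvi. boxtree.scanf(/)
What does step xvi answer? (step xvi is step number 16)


Answer: [smumaza/]

Derivation:
$ boxtree.mkfold /meva/drevibri
:: ok
$ boxtree.strike /meva/drevibri
:: ok
$ boxtree.mkfold /vacewa
:: ok
$ boxtree.scribe /vacewa/drodra brefli
:: created
$ boxtree.strike /vacewa/drodra
:: ok
$ boxtree.strike /vacewa
:: ok
$ boxtree.scribe /vehas_ud flu
:: created
$ boxtree.strike /vehas_ud
:: ok
$ boxtree.strike /meva
:: ok
$ boxtree.mkfold /greka_in
:: ok
$ boxtree.scribe /greka_in/sidro feplum
:: created
$ boxtree.scribe /greka_in/sidro dudre
:: overwrote
$ boxtree.openup /greka_in/sidro
:: dudre
$ boxtree.openup /greka_in/sidro
:: dudre
$ boxtree.rehome /greka_in /smumaza
:: ok
$ boxtree.scanf /
:: [smumaza/]


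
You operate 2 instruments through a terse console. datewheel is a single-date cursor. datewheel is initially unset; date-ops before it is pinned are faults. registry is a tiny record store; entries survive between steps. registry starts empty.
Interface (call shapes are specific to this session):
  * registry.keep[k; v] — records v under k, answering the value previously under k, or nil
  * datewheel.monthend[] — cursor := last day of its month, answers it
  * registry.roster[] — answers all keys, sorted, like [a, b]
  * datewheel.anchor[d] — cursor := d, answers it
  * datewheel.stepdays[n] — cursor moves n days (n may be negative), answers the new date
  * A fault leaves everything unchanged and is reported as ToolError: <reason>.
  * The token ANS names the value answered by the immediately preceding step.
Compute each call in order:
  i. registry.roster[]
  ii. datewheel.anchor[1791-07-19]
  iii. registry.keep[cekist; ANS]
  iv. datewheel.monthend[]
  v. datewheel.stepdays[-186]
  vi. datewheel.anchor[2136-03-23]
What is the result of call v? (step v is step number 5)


-- 1. registry.roster() -> []
-- 2. datewheel.anchor(d→1791-07-19) -> 1791-07-19
-- 3. registry.keep(k→cekist, v→ANS) -> nil
-- 4. datewheel.monthend() -> 1791-07-31
-- 5. datewheel.stepdays(n→-186) -> 1791-01-26
-- 6. datewheel.anchor(d→2136-03-23) -> 2136-03-23

Answer: 1791-01-26


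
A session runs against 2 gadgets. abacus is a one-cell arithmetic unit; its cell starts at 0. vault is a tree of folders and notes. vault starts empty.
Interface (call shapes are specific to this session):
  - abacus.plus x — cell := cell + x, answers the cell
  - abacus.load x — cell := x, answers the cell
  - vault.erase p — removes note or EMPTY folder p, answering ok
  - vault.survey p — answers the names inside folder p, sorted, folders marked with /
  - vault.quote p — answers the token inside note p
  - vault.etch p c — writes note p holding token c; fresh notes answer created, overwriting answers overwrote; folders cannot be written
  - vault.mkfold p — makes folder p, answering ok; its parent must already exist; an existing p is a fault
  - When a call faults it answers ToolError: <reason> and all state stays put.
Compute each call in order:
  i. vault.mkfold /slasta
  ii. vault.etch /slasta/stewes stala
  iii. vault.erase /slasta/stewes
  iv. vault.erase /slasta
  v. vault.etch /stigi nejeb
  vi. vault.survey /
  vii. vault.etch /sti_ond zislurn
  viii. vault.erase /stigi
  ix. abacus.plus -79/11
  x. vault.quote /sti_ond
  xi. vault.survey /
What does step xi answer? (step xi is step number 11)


Answer: [sti_ond]

Derivation:
I try mkfold passing p: /slasta, yielding ok.
I run etch passing p: /slasta/stewes, c: stala, — result: created.
Now I run erase passing p: /slasta/stewes, and get ok.
I run erase passing p: /slasta: ok.
Then etch passing p: /stigi, c: nejeb, and get created.
Next I call survey passing p: /, yielding [stigi].
Next I call etch passing p: /sti_ond, c: zislurn, which returns created.
Then erase passing p: /stigi: ok.
I use plus passing x: -79/11, giving -79/11.
I run quote passing p: /sti_ond, giving zislurn.
Using survey passing p: /, and get [sti_ond].


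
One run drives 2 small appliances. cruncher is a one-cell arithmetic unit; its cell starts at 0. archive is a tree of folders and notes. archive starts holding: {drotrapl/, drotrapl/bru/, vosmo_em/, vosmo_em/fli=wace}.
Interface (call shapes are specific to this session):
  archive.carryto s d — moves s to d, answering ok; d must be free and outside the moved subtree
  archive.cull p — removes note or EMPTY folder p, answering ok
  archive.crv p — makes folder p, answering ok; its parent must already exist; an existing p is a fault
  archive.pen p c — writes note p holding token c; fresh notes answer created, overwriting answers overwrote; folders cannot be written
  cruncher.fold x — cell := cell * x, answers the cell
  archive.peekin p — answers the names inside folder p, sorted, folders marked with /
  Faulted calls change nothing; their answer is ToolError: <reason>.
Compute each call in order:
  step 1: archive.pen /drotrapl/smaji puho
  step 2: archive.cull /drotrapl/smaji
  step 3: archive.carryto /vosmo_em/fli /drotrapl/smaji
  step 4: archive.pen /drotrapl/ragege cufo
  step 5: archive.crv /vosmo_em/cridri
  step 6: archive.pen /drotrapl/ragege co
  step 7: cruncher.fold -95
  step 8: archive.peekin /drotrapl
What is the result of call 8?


Answer: [bru/, ragege, smaji]

Derivation:
~$ pen p→/drotrapl/smaji c→puho
:: created
~$ cull p→/drotrapl/smaji
:: ok
~$ carryto s→/vosmo_em/fli d→/drotrapl/smaji
:: ok
~$ pen p→/drotrapl/ragege c→cufo
:: created
~$ crv p→/vosmo_em/cridri
:: ok
~$ pen p→/drotrapl/ragege c→co
:: overwrote
~$ fold x→-95
:: 0
~$ peekin p→/drotrapl
:: [bru/, ragege, smaji]


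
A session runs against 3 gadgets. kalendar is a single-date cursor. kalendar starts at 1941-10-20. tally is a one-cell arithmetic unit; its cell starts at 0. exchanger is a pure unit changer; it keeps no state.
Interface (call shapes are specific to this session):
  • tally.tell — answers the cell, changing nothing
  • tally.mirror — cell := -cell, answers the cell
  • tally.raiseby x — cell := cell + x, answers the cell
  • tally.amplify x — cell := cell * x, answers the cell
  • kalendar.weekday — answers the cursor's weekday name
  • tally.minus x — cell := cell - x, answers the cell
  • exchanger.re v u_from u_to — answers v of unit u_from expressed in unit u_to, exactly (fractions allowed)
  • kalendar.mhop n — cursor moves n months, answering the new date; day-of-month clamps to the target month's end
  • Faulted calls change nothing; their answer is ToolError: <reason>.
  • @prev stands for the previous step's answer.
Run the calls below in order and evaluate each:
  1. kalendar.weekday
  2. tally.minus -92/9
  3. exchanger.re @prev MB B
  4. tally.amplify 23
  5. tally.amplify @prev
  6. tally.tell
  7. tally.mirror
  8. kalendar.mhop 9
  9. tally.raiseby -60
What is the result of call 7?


·→ kalendar.weekday()
·← Monday
·→ tally.minus(x='-92/9')
·← 92/9
·→ exchanger.re(v='@prev', u_from='MB', u_to='B')
·← 92000000/9
·→ tally.amplify(x='23')
·← 2116/9
·→ tally.amplify(x='@prev')
·← 4477456/81
·→ tally.tell()
·← 4477456/81
·→ tally.mirror()
·← -4477456/81
·→ kalendar.mhop(n='9')
·← 1942-07-20
·→ tally.raiseby(x='-60')
·← -4482316/81

Answer: -4477456/81


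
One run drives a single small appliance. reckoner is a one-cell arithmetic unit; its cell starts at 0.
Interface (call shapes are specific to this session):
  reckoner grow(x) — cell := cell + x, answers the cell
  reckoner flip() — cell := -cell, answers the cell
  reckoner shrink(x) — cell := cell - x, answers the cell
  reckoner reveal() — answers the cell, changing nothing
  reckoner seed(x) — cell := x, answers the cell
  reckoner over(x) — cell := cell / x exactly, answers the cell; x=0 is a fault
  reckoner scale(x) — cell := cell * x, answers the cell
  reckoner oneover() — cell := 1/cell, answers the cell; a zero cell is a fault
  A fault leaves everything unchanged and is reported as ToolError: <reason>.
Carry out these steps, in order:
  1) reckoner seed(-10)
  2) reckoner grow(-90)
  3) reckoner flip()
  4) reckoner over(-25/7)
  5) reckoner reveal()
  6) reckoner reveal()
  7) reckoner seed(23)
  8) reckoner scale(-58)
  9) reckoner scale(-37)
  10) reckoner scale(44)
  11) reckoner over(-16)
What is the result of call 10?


% 1. reckoner seed(x=-10) ~> -10
% 2. reckoner grow(x=-90) ~> -100
% 3. reckoner flip() ~> 100
% 4. reckoner over(x=-25/7) ~> -28
% 5. reckoner reveal() ~> -28
% 6. reckoner reveal() ~> -28
% 7. reckoner seed(x=23) ~> 23
% 8. reckoner scale(x=-58) ~> -1334
% 9. reckoner scale(x=-37) ~> 49358
% 10. reckoner scale(x=44) ~> 2171752
% 11. reckoner over(x=-16) ~> -271469/2

Answer: 2171752


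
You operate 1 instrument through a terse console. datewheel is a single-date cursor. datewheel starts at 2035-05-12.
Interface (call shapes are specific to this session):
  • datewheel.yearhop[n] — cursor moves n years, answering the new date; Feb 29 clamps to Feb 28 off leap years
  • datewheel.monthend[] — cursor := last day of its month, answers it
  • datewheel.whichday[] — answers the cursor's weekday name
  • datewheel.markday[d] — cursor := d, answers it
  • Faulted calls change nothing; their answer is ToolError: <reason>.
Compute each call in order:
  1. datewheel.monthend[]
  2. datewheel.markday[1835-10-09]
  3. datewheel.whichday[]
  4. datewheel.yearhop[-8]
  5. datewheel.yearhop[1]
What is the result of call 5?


==> monthend()
<== 2035-05-31
==> markday(d=1835-10-09)
<== 1835-10-09
==> whichday()
<== Friday
==> yearhop(n=-8)
<== 1827-10-09
==> yearhop(n=1)
<== 1828-10-09

Answer: 1828-10-09


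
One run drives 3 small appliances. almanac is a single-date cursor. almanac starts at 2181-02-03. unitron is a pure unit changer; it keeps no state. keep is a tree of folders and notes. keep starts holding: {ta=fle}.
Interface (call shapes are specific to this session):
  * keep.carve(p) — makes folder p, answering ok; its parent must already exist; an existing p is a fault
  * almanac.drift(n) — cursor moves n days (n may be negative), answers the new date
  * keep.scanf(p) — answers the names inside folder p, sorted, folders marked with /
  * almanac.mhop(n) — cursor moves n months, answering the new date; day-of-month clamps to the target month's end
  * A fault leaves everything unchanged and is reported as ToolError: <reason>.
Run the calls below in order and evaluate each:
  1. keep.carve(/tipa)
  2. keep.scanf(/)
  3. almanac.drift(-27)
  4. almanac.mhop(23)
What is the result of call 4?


Answer: 2182-12-07

Derivation:
==> keep.carve(p→/tipa)
<== ok
==> keep.scanf(p→/)
<== [ta, tipa/]
==> almanac.drift(n→-27)
<== 2181-01-07
==> almanac.mhop(n→23)
<== 2182-12-07


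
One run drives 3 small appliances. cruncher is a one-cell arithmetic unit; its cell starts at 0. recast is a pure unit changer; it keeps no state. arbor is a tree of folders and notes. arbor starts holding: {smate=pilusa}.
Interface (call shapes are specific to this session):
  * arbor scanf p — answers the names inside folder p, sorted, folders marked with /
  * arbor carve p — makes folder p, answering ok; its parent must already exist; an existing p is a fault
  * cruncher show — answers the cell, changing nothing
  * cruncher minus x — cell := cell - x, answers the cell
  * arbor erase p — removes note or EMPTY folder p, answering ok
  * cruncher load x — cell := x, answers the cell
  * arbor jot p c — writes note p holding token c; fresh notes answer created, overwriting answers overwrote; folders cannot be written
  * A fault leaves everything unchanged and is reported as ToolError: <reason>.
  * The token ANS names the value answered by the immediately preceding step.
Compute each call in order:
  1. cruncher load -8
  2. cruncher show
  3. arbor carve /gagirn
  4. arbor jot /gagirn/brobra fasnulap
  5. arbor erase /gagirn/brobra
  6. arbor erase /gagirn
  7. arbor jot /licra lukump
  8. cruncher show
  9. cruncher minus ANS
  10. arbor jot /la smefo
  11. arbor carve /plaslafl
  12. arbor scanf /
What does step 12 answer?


Answer: [la, licra, plaslafl/, smate]

Derivation:
I use cruncher load using x→-8, yielding -8.
Using cruncher show, yielding -8.
I invoke arbor carve using p→/gagirn, giving ok.
I try arbor jot using p→/gagirn/brobra, c→fasnulap, yielding created.
Using arbor erase using p→/gagirn/brobra: ok.
Invoking arbor erase using p→/gagirn, yielding ok.
Then arbor jot using p→/licra, c→lukump, and observe created.
Next I call cruncher show(), and get -8.
Now I run cruncher minus using x→ANS, and get 0.
Invoking arbor jot using p→/la, c→smefo, giving created.
I use arbor carve using p→/plaslafl, yielding ok.
Using arbor scanf using p→/, and observe [la, licra, plaslafl/, smate].


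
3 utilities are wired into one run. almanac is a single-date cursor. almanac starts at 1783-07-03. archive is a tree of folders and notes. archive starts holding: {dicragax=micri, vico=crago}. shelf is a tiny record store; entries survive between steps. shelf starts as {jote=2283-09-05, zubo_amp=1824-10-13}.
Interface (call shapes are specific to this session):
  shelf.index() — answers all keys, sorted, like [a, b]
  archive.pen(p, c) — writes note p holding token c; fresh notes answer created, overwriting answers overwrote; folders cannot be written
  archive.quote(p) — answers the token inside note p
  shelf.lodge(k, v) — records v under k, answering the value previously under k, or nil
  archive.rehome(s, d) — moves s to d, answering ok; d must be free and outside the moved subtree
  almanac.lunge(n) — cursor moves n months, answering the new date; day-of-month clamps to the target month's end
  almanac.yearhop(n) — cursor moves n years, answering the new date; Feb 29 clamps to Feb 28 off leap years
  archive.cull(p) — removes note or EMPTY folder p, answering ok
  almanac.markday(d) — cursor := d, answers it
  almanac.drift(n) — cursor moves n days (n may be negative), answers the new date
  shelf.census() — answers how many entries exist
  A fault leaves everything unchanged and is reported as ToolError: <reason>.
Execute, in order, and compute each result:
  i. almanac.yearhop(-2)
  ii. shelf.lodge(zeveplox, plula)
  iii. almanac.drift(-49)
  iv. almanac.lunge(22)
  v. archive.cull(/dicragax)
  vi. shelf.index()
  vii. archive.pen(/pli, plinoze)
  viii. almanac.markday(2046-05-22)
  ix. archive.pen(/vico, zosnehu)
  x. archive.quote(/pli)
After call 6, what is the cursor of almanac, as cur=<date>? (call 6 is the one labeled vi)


Answer: cur=1783-03-15

Derivation:
Step: yearhop[-2]
Result: 1781-07-03
Step: lodge[zeveplox; plula]
Result: nil
Step: drift[-49]
Result: 1781-05-15
Step: lunge[22]
Result: 1783-03-15
Step: cull[/dicragax]
Result: ok
Step: index[]
Result: [jote, zeveplox, zubo_amp]
Step: pen[/pli; plinoze]
Result: created
Step: markday[2046-05-22]
Result: 2046-05-22
Step: pen[/vico; zosnehu]
Result: overwrote
Step: quote[/pli]
Result: plinoze


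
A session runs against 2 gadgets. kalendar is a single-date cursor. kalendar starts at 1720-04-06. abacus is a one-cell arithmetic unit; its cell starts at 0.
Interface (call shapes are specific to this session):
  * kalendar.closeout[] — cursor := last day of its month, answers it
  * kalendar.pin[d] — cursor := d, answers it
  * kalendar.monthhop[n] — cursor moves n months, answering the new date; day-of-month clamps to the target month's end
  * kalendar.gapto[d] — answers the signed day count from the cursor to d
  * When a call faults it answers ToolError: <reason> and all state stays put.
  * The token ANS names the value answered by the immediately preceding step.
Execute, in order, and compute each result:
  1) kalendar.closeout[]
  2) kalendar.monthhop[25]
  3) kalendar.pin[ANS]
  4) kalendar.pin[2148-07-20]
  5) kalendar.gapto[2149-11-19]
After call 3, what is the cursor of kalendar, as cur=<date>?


// kalendar.closeout() : 1720-04-30
// kalendar.monthhop(n=25) : 1722-05-30
// kalendar.pin(d=ANS) : 1722-05-30
// kalendar.pin(d=2148-07-20) : 2148-07-20
// kalendar.gapto(d=2149-11-19) : 487

Answer: cur=1722-05-30


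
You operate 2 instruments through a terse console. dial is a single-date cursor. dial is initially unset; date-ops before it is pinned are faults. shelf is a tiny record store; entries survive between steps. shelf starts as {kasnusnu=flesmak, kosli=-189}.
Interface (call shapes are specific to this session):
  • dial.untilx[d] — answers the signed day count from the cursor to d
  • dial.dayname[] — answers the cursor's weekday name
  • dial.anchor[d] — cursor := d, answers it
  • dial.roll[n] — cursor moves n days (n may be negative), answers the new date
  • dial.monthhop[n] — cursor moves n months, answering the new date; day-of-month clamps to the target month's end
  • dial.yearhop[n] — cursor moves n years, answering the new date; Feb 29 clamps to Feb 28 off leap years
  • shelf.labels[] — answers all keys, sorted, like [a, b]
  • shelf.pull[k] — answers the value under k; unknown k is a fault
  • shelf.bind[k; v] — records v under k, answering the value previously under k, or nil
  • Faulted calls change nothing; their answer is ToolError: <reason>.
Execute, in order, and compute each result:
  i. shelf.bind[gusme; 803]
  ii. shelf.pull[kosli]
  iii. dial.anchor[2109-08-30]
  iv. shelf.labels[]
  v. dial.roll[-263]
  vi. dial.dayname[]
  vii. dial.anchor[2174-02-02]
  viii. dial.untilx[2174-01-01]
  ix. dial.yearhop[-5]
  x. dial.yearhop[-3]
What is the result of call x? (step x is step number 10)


Answer: 2166-02-02

Derivation:
CALL shelf.bind[k→gusme; v→803]
RET  nil
CALL shelf.pull[k→kosli]
RET  -189
CALL dial.anchor[d→2109-08-30]
RET  2109-08-30
CALL shelf.labels[]
RET  [gusme, kasnusnu, kosli]
CALL dial.roll[n→-263]
RET  2108-12-10
CALL dial.dayname[]
RET  Monday
CALL dial.anchor[d→2174-02-02]
RET  2174-02-02
CALL dial.untilx[d→2174-01-01]
RET  -32
CALL dial.yearhop[n→-5]
RET  2169-02-02
CALL dial.yearhop[n→-3]
RET  2166-02-02


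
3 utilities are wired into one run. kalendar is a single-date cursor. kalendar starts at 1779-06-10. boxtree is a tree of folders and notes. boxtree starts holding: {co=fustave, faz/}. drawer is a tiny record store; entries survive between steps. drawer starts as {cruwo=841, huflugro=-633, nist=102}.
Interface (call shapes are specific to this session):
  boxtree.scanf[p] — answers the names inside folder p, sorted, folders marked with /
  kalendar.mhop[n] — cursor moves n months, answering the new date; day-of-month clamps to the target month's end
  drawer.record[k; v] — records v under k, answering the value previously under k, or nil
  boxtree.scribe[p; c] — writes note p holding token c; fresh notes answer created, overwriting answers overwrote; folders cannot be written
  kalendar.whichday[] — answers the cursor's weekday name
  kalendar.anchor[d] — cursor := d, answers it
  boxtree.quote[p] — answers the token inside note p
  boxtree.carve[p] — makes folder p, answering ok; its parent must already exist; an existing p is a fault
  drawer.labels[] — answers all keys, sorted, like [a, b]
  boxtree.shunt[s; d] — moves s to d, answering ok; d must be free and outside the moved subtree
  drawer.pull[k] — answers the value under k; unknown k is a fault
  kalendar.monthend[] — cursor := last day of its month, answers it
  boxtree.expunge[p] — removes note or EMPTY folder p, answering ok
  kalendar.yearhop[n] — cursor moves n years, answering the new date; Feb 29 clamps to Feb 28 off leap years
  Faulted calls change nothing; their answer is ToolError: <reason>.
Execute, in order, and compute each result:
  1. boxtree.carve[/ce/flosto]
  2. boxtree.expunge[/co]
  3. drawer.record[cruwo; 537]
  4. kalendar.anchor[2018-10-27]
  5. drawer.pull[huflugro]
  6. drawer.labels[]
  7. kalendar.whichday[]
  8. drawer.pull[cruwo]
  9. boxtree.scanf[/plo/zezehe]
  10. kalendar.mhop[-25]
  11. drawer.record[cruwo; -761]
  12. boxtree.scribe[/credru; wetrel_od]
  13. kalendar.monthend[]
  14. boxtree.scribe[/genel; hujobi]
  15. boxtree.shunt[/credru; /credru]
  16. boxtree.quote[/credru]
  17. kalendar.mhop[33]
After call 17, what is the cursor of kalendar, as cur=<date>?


→ carve(/ce/flosto)
← ToolError: no parent
→ expunge(/co)
← ok
→ record(cruwo, 537)
← 841
→ anchor(2018-10-27)
← 2018-10-27
→ pull(huflugro)
← -633
→ labels()
← [cruwo, huflugro, nist]
→ whichday()
← Saturday
→ pull(cruwo)
← 537
→ scanf(/plo/zezehe)
← ToolError: not found
→ mhop(-25)
← 2016-09-27
→ record(cruwo, -761)
← 537
→ scribe(/credru, wetrel_od)
← created
→ monthend()
← 2016-09-30
→ scribe(/genel, hujobi)
← created
→ shunt(/credru, /credru)
← ToolError: exists
→ quote(/credru)
← wetrel_od
→ mhop(33)
← 2019-06-30

Answer: cur=2019-06-30


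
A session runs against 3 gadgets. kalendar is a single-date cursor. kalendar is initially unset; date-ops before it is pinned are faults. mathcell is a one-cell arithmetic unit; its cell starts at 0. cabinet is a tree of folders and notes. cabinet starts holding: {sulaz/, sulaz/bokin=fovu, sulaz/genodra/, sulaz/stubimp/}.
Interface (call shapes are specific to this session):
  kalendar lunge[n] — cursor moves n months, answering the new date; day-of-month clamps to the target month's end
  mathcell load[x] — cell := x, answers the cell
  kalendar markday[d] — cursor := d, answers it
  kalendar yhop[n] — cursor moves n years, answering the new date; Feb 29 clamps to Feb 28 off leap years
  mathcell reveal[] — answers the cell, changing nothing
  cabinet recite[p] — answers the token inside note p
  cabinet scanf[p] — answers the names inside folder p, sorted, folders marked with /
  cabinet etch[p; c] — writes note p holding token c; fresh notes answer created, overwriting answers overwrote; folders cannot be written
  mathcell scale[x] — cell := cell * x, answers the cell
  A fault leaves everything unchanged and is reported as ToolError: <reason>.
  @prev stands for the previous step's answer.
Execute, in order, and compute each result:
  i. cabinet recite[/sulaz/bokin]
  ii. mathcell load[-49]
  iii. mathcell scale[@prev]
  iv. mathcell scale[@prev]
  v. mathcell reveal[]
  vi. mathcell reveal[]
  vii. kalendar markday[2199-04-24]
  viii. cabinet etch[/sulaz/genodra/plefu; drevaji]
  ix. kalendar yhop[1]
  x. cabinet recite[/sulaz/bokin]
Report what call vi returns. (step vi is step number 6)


% cabinet recite p=/sulaz/bokin
= fovu
% mathcell load x=-49
= -49
% mathcell scale x=@prev
= 2401
% mathcell scale x=@prev
= 5764801
% mathcell reveal
= 5764801
% mathcell reveal
= 5764801
% kalendar markday d=2199-04-24
= 2199-04-24
% cabinet etch p=/sulaz/genodra/plefu c=drevaji
= created
% kalendar yhop n=1
= 2200-04-24
% cabinet recite p=/sulaz/bokin
= fovu

Answer: 5764801


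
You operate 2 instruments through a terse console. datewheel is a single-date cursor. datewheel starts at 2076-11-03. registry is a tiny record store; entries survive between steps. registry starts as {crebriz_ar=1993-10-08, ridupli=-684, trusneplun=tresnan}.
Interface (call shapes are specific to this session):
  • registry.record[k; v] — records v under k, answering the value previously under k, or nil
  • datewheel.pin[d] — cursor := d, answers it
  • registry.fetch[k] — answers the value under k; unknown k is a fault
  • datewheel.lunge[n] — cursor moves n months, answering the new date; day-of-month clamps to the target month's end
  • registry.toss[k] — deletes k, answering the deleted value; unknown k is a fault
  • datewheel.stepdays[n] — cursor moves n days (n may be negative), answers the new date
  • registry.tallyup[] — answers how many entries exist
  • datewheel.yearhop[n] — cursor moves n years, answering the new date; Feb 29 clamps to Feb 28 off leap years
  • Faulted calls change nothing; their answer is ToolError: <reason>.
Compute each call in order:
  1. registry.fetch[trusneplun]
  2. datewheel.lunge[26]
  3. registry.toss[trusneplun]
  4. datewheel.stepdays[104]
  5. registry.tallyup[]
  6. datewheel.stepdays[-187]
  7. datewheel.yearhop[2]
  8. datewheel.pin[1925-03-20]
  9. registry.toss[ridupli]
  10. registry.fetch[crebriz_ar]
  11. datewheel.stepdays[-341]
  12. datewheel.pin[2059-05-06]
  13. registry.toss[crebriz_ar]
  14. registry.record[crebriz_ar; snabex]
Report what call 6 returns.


>>> registry.fetch trusneplun
:: tresnan
>>> datewheel.lunge 26
:: 2079-01-03
>>> registry.toss trusneplun
:: tresnan
>>> datewheel.stepdays 104
:: 2079-04-17
>>> registry.tallyup
:: 2
>>> datewheel.stepdays -187
:: 2078-10-12
>>> datewheel.yearhop 2
:: 2080-10-12
>>> datewheel.pin 1925-03-20
:: 1925-03-20
>>> registry.toss ridupli
:: -684
>>> registry.fetch crebriz_ar
:: 1993-10-08
>>> datewheel.stepdays -341
:: 1924-04-13
>>> datewheel.pin 2059-05-06
:: 2059-05-06
>>> registry.toss crebriz_ar
:: 1993-10-08
>>> registry.record crebriz_ar snabex
:: nil

Answer: 2078-10-12


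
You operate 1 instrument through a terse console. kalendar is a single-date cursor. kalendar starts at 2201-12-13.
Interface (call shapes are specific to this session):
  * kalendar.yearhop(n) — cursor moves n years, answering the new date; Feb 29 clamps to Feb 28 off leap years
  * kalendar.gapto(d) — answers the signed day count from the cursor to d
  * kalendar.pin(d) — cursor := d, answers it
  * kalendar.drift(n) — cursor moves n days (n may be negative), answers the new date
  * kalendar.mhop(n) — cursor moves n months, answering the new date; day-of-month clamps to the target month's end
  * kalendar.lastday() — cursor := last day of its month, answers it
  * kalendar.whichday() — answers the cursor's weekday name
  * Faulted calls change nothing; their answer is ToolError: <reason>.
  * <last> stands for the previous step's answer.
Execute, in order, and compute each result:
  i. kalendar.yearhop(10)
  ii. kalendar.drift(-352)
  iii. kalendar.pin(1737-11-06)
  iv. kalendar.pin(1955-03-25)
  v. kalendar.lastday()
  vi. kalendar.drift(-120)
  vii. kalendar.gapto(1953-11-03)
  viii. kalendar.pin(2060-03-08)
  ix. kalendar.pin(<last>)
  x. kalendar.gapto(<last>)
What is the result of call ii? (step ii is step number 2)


> kalendar.yearhop n: 10
  2211-12-13
> kalendar.drift n: -352
  2210-12-26
> kalendar.pin d: 1737-11-06
  1737-11-06
> kalendar.pin d: 1955-03-25
  1955-03-25
> kalendar.lastday
  1955-03-31
> kalendar.drift n: -120
  1954-12-01
> kalendar.gapto d: 1953-11-03
  -393
> kalendar.pin d: 2060-03-08
  2060-03-08
> kalendar.pin d: <last>
  2060-03-08
> kalendar.gapto d: <last>
  0

Answer: 2210-12-26


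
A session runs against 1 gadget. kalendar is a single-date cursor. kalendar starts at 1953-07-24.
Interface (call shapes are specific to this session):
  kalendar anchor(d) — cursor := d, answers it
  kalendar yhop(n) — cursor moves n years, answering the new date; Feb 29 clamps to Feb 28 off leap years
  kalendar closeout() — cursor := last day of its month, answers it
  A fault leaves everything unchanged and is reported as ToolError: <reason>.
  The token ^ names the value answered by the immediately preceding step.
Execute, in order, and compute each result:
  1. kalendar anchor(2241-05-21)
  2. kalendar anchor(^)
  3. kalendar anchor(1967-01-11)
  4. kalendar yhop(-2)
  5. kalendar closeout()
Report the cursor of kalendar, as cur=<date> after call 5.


==> kalendar anchor(d→2241-05-21)
<== 2241-05-21
==> kalendar anchor(d→^)
<== 2241-05-21
==> kalendar anchor(d→1967-01-11)
<== 1967-01-11
==> kalendar yhop(n→-2)
<== 1965-01-11
==> kalendar closeout()
<== 1965-01-31

Answer: cur=1965-01-31


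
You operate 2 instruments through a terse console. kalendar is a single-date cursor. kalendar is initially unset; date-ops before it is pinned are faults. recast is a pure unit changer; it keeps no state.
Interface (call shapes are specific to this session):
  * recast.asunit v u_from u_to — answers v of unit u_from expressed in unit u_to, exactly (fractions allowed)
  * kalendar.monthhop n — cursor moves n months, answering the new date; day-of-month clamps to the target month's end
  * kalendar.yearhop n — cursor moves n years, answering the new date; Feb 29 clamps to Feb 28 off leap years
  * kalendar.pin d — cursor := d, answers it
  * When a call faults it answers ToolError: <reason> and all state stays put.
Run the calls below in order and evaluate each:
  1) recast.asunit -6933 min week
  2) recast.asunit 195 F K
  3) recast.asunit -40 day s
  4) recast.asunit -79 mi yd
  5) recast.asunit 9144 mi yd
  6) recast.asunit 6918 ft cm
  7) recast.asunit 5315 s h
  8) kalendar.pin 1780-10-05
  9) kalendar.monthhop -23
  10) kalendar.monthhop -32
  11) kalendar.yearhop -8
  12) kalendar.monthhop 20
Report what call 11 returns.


Answer: 1768-03-05

Derivation:
I call recast.asunit using v→-6933, u_from→min, u_to→week, and see -2311/3360.
Then recast.asunit using v→195, u_from→F, u_to→K, → 65467/180.
Invoking recast.asunit using v→-40, u_from→day, u_to→s, and get -3456000.
Calling recast.asunit using v→-79, u_from→mi, u_to→yd, and observe -139040.
Next I call recast.asunit using v→9144, u_from→mi, u_to→yd, and get 16093440.
I invoke recast.asunit using v→6918, u_from→ft, u_to→cm, which returns 5271516/25.
I run recast.asunit using v→5315, u_from→s, u_to→h, and observe 1063/720.
Then kalendar.pin using d→1780-10-05, — result: 1780-10-05.
I run kalendar.monthhop using n→-23, which returns 1778-11-05.
I use kalendar.monthhop using n→-32, — result: 1776-03-05.
I run kalendar.yearhop using n→-8, and see 1768-03-05.
Now I run kalendar.monthhop using n→20, and get 1769-11-05.


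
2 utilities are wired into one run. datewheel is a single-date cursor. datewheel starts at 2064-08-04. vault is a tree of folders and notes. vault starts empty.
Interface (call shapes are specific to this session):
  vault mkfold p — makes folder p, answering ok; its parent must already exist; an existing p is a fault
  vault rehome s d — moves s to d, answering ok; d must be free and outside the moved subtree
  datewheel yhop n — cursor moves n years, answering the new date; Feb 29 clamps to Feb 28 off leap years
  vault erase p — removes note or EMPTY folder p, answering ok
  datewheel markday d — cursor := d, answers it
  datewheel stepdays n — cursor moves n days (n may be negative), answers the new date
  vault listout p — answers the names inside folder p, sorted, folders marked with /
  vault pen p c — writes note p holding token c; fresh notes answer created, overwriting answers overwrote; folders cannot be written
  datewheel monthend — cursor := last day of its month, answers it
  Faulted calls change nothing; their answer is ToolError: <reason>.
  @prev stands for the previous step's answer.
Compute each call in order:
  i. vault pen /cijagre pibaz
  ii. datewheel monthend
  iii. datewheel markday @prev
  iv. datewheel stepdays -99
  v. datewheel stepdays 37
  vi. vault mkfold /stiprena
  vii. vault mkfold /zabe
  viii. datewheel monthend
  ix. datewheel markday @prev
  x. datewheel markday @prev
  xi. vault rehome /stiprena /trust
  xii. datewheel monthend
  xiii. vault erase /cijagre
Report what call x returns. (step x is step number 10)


Answer: 2064-06-30

Derivation:
>> vault pen(/cijagre, pibaz)
<< created
>> datewheel monthend()
<< 2064-08-31
>> datewheel markday(@prev)
<< 2064-08-31
>> datewheel stepdays(-99)
<< 2064-05-24
>> datewheel stepdays(37)
<< 2064-06-30
>> vault mkfold(/stiprena)
<< ok
>> vault mkfold(/zabe)
<< ok
>> datewheel monthend()
<< 2064-06-30
>> datewheel markday(@prev)
<< 2064-06-30
>> datewheel markday(@prev)
<< 2064-06-30
>> vault rehome(/stiprena, /trust)
<< ok
>> datewheel monthend()
<< 2064-06-30
>> vault erase(/cijagre)
<< ok


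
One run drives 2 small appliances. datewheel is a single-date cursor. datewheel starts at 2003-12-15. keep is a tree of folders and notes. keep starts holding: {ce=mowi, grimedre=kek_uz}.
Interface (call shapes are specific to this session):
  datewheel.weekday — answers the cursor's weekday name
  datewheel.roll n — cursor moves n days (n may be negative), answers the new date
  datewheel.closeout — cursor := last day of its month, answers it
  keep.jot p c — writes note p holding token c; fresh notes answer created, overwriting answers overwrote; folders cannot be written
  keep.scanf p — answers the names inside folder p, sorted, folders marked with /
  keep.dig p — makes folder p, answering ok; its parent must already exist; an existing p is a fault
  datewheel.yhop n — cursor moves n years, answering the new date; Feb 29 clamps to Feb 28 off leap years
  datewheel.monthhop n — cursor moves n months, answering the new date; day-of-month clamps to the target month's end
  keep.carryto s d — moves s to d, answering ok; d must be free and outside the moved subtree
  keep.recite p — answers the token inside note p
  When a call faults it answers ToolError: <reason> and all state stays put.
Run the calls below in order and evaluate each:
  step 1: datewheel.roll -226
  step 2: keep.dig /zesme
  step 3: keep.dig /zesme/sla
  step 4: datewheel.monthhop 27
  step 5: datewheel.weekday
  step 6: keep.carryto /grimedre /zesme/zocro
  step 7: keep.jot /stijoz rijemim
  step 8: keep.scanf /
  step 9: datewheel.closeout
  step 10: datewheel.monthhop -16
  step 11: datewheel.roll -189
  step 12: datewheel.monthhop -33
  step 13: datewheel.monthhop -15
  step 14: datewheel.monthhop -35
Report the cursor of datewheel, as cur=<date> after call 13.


Answer: cur=1999-10-24

Derivation:
-- datewheel.roll(n→-226) -> 2003-05-03
-- keep.dig(p→/zesme) -> ok
-- keep.dig(p→/zesme/sla) -> ok
-- datewheel.monthhop(n→27) -> 2005-08-03
-- datewheel.weekday() -> Wednesday
-- keep.carryto(s→/grimedre, d→/zesme/zocro) -> ok
-- keep.jot(p→/stijoz, c→rijemim) -> created
-- keep.scanf(p→/) -> [ce, stijoz, zesme/]
-- datewheel.closeout() -> 2005-08-31
-- datewheel.monthhop(n→-16) -> 2004-04-30
-- datewheel.roll(n→-189) -> 2003-10-24
-- datewheel.monthhop(n→-33) -> 2001-01-24
-- datewheel.monthhop(n→-15) -> 1999-10-24
-- datewheel.monthhop(n→-35) -> 1996-11-24


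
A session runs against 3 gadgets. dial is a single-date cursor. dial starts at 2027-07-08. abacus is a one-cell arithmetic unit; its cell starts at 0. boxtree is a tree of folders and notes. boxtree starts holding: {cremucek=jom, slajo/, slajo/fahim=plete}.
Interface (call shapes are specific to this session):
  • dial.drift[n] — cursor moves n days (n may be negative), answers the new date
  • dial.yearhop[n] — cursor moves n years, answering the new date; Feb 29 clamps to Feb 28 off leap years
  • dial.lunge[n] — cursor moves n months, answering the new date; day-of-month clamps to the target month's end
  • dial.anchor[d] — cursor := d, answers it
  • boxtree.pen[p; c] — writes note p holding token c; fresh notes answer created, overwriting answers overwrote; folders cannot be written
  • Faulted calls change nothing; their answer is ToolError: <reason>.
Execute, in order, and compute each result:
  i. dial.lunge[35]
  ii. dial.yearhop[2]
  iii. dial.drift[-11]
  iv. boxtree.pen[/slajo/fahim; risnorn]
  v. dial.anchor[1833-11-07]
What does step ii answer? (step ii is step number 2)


Answer: 2032-06-08

Derivation:
I invoke dial.lunge passing n→35, giving 2030-06-08.
Now I run dial.yearhop passing n→2, giving 2032-06-08.
I invoke dial.drift passing n→-11, and get 2032-05-28.
I run boxtree.pen passing p→/slajo/fahim, c→risnorn, — result: overwrote.
Using dial.anchor passing d→1833-11-07, and get 1833-11-07.


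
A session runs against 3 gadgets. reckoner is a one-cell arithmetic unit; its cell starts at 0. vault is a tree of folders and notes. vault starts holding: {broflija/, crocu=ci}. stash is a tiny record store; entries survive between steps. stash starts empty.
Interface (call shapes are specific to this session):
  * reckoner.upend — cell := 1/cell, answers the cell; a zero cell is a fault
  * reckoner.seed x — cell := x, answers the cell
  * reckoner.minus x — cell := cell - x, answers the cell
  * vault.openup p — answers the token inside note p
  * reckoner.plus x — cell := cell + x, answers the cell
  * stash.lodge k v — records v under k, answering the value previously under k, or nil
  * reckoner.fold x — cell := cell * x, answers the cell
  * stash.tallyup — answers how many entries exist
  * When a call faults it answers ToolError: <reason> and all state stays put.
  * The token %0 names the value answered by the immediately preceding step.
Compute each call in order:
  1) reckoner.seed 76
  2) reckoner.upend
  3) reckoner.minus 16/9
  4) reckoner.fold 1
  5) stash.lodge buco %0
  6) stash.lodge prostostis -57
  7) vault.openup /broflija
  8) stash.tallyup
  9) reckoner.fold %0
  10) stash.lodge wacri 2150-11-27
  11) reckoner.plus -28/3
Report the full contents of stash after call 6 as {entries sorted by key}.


==> reckoner.seed(x=76)
<== 76
==> reckoner.upend()
<== 1/76
==> reckoner.minus(x=16/9)
<== -1207/684
==> reckoner.fold(x=1)
<== -1207/684
==> stash.lodge(k=buco, v=%0)
<== nil
==> stash.lodge(k=prostostis, v=-57)
<== nil
==> vault.openup(p=/broflija)
<== ToolError: is a directory
==> stash.tallyup()
<== 2
==> reckoner.fold(x=%0)
<== -1207/342
==> stash.lodge(k=wacri, v=2150-11-27)
<== nil
==> reckoner.plus(x=-28/3)
<== -4399/342

Answer: {buco=-1207/684, prostostis=-57}


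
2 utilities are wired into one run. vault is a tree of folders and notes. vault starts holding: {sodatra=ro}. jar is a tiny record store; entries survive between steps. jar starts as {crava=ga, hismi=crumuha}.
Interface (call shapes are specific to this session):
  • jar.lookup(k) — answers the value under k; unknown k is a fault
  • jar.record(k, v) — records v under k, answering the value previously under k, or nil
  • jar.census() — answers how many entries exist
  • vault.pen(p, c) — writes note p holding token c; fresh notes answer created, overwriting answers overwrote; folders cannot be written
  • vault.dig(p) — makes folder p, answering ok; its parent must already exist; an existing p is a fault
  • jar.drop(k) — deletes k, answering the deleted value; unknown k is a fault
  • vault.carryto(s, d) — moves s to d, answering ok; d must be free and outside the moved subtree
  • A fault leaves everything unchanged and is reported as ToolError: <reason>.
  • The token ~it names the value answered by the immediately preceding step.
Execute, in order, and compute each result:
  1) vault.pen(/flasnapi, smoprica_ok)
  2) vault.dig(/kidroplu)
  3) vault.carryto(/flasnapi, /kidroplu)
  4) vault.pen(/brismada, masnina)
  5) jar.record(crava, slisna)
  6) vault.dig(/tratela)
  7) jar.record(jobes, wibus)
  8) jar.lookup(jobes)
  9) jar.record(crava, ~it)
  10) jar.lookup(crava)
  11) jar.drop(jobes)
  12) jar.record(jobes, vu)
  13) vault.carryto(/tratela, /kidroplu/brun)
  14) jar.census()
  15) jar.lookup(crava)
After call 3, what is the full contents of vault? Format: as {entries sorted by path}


> vault.pen p='/flasnapi' c='smoprica_ok'
  created
> vault.dig p='/kidroplu'
  ok
> vault.carryto s='/flasnapi' d='/kidroplu'
  ToolError: exists
> vault.pen p='/brismada' c='masnina'
  created
> jar.record k='crava' v='slisna'
  ga
> vault.dig p='/tratela'
  ok
> jar.record k='jobes' v='wibus'
  nil
> jar.lookup k='jobes'
  wibus
> jar.record k='crava' v='~it'
  slisna
> jar.lookup k='crava'
  wibus
> jar.drop k='jobes'
  wibus
> jar.record k='jobes' v='vu'
  nil
> vault.carryto s='/tratela' d='/kidroplu/brun'
  ok
> jar.census
  3
> jar.lookup k='crava'
  wibus

Answer: {flasnapi=smoprica_ok, kidroplu/, sodatra=ro}
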